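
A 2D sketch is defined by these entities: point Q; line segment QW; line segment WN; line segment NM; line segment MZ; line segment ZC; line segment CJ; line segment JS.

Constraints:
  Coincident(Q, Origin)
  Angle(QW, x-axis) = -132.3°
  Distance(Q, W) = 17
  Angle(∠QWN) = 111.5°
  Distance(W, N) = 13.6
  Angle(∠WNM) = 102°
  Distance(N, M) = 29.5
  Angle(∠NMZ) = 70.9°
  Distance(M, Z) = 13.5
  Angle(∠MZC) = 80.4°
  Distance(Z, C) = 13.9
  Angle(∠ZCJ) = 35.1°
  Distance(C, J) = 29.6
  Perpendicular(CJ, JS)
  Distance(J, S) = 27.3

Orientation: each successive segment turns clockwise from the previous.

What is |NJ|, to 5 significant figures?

42.397

Q is at the origin; QW runs at -132.3° with length 17.0, so W = (-11.441, -12.574). ∠QWN = 111.5° gives WN at 159.20° from the x-axis; with |WN| = 13.6, N = (-24.155, -7.7443). ∠WNM = 102.0° gives NM at 81.200° from the x-axis; with |NM| = 29.5, M = (-19.642, 21.408). ∠NMZ = 70.9° gives MZ at -27.900° from the x-axis; with |MZ| = 13.5, Z = (-7.7109, 15.091). ∠MZC = 80.4° gives ZC at -127.50° from the x-axis; with |ZC| = 13.9, C = (-16.173, 4.0638). ∠ZCJ = 35.1° gives CJ at 87.600° from the x-axis; with |CJ| = 29.6, J = (-14.933, 33.638). Then |NJ| = |J − N| = 42.397.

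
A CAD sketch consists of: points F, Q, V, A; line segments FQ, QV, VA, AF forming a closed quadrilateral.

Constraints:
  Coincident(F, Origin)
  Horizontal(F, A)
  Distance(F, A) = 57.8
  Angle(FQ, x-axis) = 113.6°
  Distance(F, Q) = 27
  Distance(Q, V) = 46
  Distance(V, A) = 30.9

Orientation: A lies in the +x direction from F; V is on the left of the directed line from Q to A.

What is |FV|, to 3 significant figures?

40.8

F is at the origin; F and A share the same y with |FA| = 57.8 and A in +x, so A = (57.8, 0). FQ runs at 113.6° with |FQ| = 27.0, so Q = (-10.8, 24.7). V is determined by |QV| = 46.0 and |VA| = 30.9 together: it lies at the intersection of circle(Q, 46.0) and circle(A, 30.9). With |QA| = 72.9, the foot of the radical line on QA is 44.4 from Q and the perpendicular offset is √(46.0² − 44.4²) = 11.9. Taking the left-of-QA solution: V = (35.0, 20.9).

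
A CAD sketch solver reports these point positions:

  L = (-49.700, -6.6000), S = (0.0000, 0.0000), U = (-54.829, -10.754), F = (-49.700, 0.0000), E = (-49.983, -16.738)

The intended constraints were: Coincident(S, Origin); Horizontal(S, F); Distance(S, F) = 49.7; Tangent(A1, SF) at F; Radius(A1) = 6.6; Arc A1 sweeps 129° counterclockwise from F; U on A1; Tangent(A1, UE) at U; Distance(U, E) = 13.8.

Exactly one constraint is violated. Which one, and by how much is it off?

Distance(U, E) = 13.8 — off by 6.10.

S = (0.00, 0.00) ✓; S.y = 0.00, F.y = 0.00 ✓; |SF| = 49.70 ✓; ∠(LF, FS) = 90.00° ✓; |LF| = 6.600 ✓; bearing(L→U) − bearing(L→F) = 129.0° ✓; |LU| = 6.600 ✓; ∠(LU, UE) = 90.00° ✓; |UE| = 7.700 ✗.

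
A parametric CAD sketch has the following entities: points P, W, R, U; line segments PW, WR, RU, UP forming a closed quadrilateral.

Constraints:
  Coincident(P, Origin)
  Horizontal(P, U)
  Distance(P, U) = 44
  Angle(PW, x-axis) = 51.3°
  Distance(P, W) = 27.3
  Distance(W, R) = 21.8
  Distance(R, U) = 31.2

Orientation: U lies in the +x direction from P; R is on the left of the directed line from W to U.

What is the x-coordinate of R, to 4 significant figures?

36.89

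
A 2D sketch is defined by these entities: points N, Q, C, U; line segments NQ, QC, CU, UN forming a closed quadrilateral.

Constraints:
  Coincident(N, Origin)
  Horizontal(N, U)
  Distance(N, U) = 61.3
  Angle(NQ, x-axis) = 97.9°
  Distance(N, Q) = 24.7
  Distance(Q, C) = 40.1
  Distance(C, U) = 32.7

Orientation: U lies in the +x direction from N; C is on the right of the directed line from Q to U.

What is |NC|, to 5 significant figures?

28.603

N is at the origin; NU is horizontal with |NU| = 61.3 and U in +x, so U = (61.3, 0). NQ runs at 97.9° with |NQ| = 24.7, so Q = (-3.3949, 24.466). C is determined by |QC| = 40.1 and |CU| = 32.7 together: it lies at the intersection of circle(Q, 40.1) and circle(U, 32.7). With |QU| = 69.166, the foot of the radical line on QU is 38.478 from Q and the perpendicular offset is √(40.1² − 38.478²) = 11.291. Taking the right-of-QU solution: C = (28.601, 0.29426).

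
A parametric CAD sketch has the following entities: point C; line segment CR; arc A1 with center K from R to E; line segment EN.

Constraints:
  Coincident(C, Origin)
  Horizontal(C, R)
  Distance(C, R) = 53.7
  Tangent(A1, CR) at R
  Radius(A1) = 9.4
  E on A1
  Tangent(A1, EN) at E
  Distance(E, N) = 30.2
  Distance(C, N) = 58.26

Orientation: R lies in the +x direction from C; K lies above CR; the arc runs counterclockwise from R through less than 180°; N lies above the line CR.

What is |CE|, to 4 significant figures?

63.04

C is at the origin; C and R share the same y with |CR| = 53.7 and R on the +x side, so R = (53.70, 0.000). Tangency of A1 to CR means the radius KR is perpendicular to CR, so K = R + (0, 9.4) = (53.70, 9.400). Since KE ⟂ EN (tangency), |KN| = √(9.4² + 30.2²) = 31.63 regardless of where E sits on A1. So N lies on both circle(C, 58.26) and circle(K, 31.63); the above-CR intersection is N = (43.10, 39.20). E is the foot of the tangent from N: E = (61.22, 15.04).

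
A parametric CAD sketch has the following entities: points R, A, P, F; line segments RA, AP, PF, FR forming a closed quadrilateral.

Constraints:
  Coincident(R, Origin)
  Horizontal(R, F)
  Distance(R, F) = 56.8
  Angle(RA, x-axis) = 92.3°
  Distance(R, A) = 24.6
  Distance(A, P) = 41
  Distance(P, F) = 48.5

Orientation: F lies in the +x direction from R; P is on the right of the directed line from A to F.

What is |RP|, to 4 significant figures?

18.16

R is at the origin; RF is horizontal with |RF| = 56.8 and F in +x, so F = (56.8, 0). RA runs at 92.3° with |RA| = 24.6, so A = (-0.9872, 24.58). P is determined by |AP| = 41.0 and |PF| = 48.5 together: it lies at the intersection of circle(A, 41.0) and circle(F, 48.5). With |AF| = 62.80, the foot of the radical line on AF is 26.05 from A and the perpendicular offset is √(41.0² − 26.05²) = 31.66. Taking the right-of-AF solution: P = (10.60, -14.75).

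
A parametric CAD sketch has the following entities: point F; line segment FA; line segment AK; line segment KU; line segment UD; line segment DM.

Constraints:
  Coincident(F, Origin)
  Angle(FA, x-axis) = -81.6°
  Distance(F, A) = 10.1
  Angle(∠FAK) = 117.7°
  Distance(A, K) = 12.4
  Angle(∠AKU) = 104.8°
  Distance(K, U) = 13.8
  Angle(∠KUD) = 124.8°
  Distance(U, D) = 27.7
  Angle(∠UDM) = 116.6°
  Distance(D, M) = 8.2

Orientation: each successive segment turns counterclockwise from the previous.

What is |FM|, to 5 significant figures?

24.127

F is at the origin; FA runs at -81.6° with length 10.1, so A = (1.4754, -9.9917). ∠FAK = 117.7° gives AK at -19.300° from the x-axis; with |AK| = 12.4, K = (13.179, -14.090). ∠AKU = 104.8° gives KU at 55.900° from the x-axis; with |KU| = 13.8, U = (20.915, -2.6628). ∠KUD = 124.8° gives UD at 111.10° from the x-axis; with |UD| = 27.7, D = (10.943, 23.180). ∠UDM = 116.6° gives DM at 174.50° from the x-axis; with |DM| = 8.2, M = (2.7812, 23.966). Then |FM| = |M − F| = 24.127.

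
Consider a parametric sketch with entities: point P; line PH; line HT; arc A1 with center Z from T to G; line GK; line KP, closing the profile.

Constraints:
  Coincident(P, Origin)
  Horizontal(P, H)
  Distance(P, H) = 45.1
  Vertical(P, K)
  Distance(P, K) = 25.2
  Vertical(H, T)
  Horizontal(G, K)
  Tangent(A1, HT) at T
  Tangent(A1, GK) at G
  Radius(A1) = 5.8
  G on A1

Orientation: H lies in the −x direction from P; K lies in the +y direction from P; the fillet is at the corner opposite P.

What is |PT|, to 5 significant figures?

49.096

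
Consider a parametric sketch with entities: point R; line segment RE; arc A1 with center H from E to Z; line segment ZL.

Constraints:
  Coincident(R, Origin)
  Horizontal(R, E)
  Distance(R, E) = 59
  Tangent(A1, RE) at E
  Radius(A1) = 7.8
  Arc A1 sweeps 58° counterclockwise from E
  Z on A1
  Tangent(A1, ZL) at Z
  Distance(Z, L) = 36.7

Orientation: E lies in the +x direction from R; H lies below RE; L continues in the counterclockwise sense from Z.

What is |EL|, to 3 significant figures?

43.5

On A1, E sits at bearing 90° from H; a 58° counterclockwise sweep puts Z at bearing 148°, so Z = H + 7.8·(cos 148°, sin 148°) = (52.4, -3.67). The tangent condition forces HZ to be normal to ZL, so ZL runs along (−sin 148°, cos 148°); with |ZL| = 36.7, L = (32.9, -34.8). Then |EL| = |L − E| = 43.5.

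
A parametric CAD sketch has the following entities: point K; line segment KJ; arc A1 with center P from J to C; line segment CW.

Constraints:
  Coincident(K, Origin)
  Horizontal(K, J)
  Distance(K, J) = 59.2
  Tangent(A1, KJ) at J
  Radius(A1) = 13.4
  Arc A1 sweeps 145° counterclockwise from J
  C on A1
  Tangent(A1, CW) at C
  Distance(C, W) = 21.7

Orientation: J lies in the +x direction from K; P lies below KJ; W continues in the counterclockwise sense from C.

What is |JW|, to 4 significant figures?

38.18

On A1, J sits at bearing 90° from P; a 145° counterclockwise sweep puts C at bearing 235°, so C = P + 13.4·(cos 235°, sin 235°) = (51.51, -24.38). The tangent condition forces PC to be normal to CW, so CW runs along (−sin 235°, cos 235°); with |CW| = 21.7, W = (69.29, -36.82). Then |JW| = |W − J| = 38.18.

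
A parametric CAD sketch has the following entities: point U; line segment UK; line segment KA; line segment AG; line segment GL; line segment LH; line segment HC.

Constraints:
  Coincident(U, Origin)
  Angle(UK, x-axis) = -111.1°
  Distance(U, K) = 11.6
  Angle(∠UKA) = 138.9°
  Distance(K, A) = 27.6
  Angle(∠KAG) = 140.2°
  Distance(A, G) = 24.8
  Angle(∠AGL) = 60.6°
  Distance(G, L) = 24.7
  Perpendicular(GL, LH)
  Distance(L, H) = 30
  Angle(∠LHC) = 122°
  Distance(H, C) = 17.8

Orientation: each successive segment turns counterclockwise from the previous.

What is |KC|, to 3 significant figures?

29.5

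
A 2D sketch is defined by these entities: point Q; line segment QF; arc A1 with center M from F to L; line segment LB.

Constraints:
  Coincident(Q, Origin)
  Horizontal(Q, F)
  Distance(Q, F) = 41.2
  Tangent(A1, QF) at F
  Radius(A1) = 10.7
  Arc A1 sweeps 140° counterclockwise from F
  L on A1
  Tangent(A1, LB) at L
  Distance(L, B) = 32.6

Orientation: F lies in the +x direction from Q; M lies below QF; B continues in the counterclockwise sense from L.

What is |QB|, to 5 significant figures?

71.443

On A1, F sits at bearing 90° from M; a 140° counterclockwise sweep puts L at bearing 230°, so L = M + 10.7·(cos 230°, sin 230°) = (34.322, -18.897). Tangency of A1 to LB means the radius ML is perpendicular to LB, so LB runs along (−sin 230°, cos 230°); with |LB| = 32.6, B = (59.295, -39.852). Then |QB| = |B − Q| = 71.443.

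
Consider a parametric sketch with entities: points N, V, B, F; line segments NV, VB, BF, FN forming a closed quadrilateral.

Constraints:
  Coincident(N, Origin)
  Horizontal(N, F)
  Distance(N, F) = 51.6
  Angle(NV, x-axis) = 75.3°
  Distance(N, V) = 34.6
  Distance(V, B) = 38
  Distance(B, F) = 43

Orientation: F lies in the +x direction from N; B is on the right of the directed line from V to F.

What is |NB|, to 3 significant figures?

9.93

N is at the origin; NF is horizontal with |NF| = 51.6 and F in +x, so F = (51.6, 0). NV runs at 75.3° with |NV| = 34.6, so V = (8.78, 33.5). B is determined by |VB| = 38.0 and |BF| = 43.0 together: it lies at the intersection of circle(V, 38.0) and circle(F, 43.0). With |VF| = 54.3, the foot of the radical line on VF is 23.4 from V and the perpendicular offset is √(38.0² − 23.4²) = 29.9. Taking the right-of-VF solution: B = (8.84, -4.53).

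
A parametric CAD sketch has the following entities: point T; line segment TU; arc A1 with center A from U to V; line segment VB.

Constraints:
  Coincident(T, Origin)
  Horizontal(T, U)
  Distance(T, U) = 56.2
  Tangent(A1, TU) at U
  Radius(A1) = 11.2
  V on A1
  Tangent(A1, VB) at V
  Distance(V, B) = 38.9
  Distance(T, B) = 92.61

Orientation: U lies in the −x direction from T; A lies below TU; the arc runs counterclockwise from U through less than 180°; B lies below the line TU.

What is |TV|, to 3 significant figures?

66.7

T is at the origin; T and U share the same y with |TU| = 56.2 and U on the −x side, so U = (-56.2, 0.00). The tangent condition forces AU to be normal to TU, so A = U + (0, -11.2) = (-56.2, -11.2). Since AV ⟂ VB (tangency), |AB| = √(11.2² + 38.9²) = 40.5 regardless of where V sits on A1. So B lies on both circle(T, 92.61) and circle(A, 40.5); the below-TU intersection is B = (-82.6, -41.9). V is the foot of the tangent from B: V = (-66.4, -6.53).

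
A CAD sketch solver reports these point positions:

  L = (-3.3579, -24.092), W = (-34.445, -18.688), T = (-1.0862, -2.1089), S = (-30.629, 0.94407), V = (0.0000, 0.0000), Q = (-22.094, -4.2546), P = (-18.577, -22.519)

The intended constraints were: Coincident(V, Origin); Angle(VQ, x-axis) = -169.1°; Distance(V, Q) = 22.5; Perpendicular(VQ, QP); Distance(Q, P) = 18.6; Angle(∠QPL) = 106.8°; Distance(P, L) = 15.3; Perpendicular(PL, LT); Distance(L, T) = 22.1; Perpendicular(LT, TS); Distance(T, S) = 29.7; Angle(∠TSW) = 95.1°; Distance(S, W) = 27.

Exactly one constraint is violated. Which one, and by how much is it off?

Distance(S, W) = 27 — off by 7.00.

V = (0.00, 0.00) ✓; VQ at -169.1° ✓; |VQ| = 22.50 ✓; ∠(VQ, QP) = 90.00° ✓; |QP| = 18.60 ✓; ∠QPL = 106.8° ✓; |PL| = 15.30 ✓; ∠(PL, LT) = 90.00° ✓; |LT| = 22.10 ✓; ∠(LT, TS) = 90.00° ✓; |TS| = 29.70 ✓; ∠TSW = 95.10° ✓; |SW| = 20.00 ✗.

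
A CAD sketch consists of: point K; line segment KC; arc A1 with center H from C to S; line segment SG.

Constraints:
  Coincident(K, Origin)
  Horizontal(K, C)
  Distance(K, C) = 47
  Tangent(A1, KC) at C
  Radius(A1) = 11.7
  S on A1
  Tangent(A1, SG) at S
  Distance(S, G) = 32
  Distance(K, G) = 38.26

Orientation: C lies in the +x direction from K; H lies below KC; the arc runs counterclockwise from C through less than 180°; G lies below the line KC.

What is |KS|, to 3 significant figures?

37.5

K is at the origin; KC is horizontal with |KC| = 47.0 and C on the +x side, so C = (47.0, 0.00). Tangency of A1 to KC means the radius HC is perpendicular to KC, so H = C + (0, -11.7) = (47.0, -11.7). Since HS ⟂ SG (tangency), |HG| = √(11.7² + 32.0²) = 34.1 regardless of where S sits on A1. So G lies on both circle(K, 38.26) and circle(H, 34.1); the below-KC intersection is G = (20.1, -32.6). S is the foot of the tangent from G: S = (37.1, -5.48).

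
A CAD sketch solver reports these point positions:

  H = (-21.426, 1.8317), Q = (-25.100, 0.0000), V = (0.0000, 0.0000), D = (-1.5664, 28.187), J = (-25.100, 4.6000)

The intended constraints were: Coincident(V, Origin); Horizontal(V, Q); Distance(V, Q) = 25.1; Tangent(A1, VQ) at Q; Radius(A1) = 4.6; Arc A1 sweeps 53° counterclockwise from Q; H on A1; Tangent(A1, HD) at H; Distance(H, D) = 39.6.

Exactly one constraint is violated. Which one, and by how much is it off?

Distance(H, D) = 39.6 — off by 6.60.

V = (0.00, 0.00) ✓; V.y = 0.00, Q.y = 0.00 ✓; |VQ| = 25.10 ✓; ∠(JQ, QV) = 90.00° ✓; |JQ| = 4.600 ✓; bearing(J→H) − bearing(J→Q) = 53.00° ✓; |JH| = 4.600 ✓; ∠(JH, HD) = 90.00° ✓; |HD| = 33.00 ✗.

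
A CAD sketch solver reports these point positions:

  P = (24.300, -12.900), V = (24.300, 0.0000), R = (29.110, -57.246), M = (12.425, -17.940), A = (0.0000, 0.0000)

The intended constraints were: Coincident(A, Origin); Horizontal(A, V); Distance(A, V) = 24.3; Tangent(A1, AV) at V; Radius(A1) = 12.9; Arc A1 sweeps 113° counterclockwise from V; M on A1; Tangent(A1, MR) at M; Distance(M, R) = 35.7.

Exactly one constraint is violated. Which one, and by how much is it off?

Distance(M, R) = 35.7 — off by 7.00.

A = (0.00, 0.00) ✓; A.y = 0.00, V.y = 0.00 ✓; |AV| = 24.30 ✓; ∠(PV, VA) = 90.00° ✓; |PV| = 12.90 ✓; bearing(P→M) − bearing(P→V) = 113.0° ✓; |PM| = 12.90 ✓; ∠(PM, MR) = 90.00° ✓; |MR| = 42.70 ✗.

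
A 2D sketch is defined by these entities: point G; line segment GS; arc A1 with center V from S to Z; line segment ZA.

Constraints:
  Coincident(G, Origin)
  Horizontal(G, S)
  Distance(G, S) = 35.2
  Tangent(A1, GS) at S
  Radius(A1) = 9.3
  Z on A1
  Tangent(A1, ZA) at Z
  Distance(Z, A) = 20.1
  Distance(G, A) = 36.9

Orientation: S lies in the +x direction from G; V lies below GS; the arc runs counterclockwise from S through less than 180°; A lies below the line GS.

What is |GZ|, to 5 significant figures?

27.243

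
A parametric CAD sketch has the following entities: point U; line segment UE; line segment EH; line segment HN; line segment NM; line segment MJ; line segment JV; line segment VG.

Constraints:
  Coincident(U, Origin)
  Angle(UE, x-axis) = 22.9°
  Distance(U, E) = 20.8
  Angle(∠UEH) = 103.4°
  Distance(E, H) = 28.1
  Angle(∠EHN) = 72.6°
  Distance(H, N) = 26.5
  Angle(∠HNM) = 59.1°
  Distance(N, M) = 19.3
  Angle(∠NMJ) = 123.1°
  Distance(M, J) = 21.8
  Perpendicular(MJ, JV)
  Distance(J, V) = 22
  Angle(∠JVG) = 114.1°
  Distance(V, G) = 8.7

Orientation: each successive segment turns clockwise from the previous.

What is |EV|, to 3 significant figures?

34.6

U is at the origin; UE runs at 22.9° with length 20.8, so E = (19.2, 8.09). ∠UEH = 103.4° gives EH at -53.7° from the x-axis; with |EH| = 28.1, H = (35.8, -14.6). ∠EHN = 72.6° gives HN at -161° from the x-axis; with |HN| = 26.5, N = (10.7, -23.1). ∠HNM = 59.1° gives NM at 78.0° from the x-axis; with |NM| = 19.3, M = (14.7, -4.26). ∠NMJ = 123.1° gives MJ at 21.1° from the x-axis; with |MJ| = 21.8, J = (35.1, 3.59). The perpendicularity gives JV at right angles to MJ, so JV runs at -68.9°; with |JV| = 22.0, V = (43.0, -16.9). Then |EV| = |V − E| = 34.6.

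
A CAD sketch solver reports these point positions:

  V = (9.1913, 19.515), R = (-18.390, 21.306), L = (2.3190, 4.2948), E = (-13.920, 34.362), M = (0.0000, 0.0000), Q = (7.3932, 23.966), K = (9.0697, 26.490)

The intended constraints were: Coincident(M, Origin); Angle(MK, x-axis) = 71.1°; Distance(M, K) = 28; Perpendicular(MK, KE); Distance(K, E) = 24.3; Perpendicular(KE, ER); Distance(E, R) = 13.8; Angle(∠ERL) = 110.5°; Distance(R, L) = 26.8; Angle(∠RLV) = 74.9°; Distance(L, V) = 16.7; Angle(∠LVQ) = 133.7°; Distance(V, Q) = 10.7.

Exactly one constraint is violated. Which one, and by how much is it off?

Distance(V, Q) = 10.7 — off by 5.90.

M = (0.00, 0.00) ✓; MK at 71.10° ✓; |MK| = 28.00 ✓; ∠(MK, KE) = 90.00° ✓; |KE| = 24.30 ✓; ∠(KE, ER) = 90.00° ✓; |ER| = 13.80 ✓; ∠ERL = 110.5° ✓; |RL| = 26.80 ✓; ∠RLV = 74.90° ✓; |LV| = 16.70 ✓; ∠LVQ = 133.7° ✓; |VQ| = 4.800 ✗.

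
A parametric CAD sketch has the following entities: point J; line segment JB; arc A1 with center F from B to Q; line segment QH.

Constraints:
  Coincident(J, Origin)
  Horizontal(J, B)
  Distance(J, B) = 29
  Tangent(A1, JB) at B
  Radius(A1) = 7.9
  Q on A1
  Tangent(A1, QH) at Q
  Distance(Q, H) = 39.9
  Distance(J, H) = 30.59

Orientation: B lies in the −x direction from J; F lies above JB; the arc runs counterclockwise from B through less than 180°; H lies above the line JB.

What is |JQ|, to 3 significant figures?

23.6

Checks: J.y = 0.00, B.y = 0.00 ✓; |FQ| = 7.900 ✓; ∠(FQ, QH) = 90.00° ✓; |QH| = 39.90 ✓; |JH| = 30.59 ✓.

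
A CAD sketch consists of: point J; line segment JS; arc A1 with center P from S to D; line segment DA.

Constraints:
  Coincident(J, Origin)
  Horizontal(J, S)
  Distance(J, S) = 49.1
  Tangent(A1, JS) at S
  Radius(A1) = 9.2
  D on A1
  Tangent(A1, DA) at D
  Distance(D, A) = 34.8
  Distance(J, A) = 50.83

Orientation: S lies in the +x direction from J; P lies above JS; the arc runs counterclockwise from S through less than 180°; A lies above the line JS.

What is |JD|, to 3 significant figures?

57.8

Checks: |JS| = 49.10 ✓; ∠(PS, SJ) = 90.00° ✓; |PS| = 9.200 ✓; |PD| = 9.200 ✓; ∠(PD, DA) = 90.00° ✓; |DA| = 34.80 ✓; |JA| = 50.83 ✓.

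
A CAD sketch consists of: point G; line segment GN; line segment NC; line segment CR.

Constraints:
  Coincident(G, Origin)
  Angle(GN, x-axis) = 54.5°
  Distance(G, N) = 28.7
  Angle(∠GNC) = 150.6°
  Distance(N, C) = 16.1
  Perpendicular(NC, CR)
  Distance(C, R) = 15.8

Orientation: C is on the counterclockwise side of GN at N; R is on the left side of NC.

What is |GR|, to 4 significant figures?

41.14

G is at the origin; GN runs at 54.5° with length 28.7, so N = 28.7·(cos 54.5°, sin 54.5°) = (16.67, 23.37). ∠GNC = 150.6°, so NC runs at 54.5° + (180° − 150.6°) = 83.90° from the x-axis; with |NC| = 16.1, C = N + 16.1·(cos 83.90°, sin 83.90°) = (18.38, 39.37). NC is perpendicular to CR; with |CR| = 15.8 on the left of NC, R = C + 15.8·(-0.9943, 0.1063) = (2.666, 41.05). Then |GR| = |R − G| = 41.14.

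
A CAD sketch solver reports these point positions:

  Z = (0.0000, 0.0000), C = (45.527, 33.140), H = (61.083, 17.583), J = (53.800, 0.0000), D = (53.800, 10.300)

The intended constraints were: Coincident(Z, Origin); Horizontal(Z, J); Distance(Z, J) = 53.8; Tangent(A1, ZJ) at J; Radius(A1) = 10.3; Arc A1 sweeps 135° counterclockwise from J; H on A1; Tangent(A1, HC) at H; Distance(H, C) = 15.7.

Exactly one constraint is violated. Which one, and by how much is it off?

Distance(H, C) = 15.7 — off by 6.30.

Z = (0.00, 0.00) ✓; Z.y = 0.00, J.y = 0.00 ✓; |ZJ| = 53.80 ✓; ∠(DJ, JZ) = 90.00° ✓; |DJ| = 10.30 ✓; bearing(D→H) − bearing(D→J) = 135.0° ✓; |DH| = 10.30 ✓; ∠(DH, HC) = 90.00° ✓; |HC| = 22.00 ✗.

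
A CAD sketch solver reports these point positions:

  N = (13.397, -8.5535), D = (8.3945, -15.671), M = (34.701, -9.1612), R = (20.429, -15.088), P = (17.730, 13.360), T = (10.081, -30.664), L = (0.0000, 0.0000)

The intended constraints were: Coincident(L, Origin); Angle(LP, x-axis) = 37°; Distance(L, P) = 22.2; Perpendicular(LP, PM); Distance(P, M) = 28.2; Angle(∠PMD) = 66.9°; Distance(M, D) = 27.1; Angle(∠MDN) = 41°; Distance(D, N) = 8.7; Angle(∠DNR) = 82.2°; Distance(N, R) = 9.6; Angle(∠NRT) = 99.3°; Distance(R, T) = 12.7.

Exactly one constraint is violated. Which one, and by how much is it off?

Distance(R, T) = 12.7 — off by 6.00.

L = (0.00, 0.00) ✓; LP at 37.00° ✓; |LP| = 22.20 ✓; ∠(LP, PM) = 90.00° ✓; |PM| = 28.20 ✓; ∠PMD = 66.90° ✓; |MD| = 27.10 ✓; ∠MDN = 41.00° ✓; |DN| = 8.700 ✓; ∠DNR = 82.20° ✓; |NR| = 9.599 ✓; ∠NRT = 99.30° ✓; |RT| = 18.70 ✗.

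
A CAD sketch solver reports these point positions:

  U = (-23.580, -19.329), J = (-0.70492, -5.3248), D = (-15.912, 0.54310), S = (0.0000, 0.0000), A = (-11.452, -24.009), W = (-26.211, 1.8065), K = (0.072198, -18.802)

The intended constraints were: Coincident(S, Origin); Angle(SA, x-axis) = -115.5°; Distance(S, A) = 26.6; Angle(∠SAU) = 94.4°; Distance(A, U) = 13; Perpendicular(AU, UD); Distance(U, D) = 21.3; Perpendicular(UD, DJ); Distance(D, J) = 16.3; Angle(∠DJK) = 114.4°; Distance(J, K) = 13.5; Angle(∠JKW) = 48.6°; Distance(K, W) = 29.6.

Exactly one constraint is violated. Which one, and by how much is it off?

Distance(K, W) = 29.6 — off by 3.80.

S = (0.00, 0.00) ✓; SA at -115.5° ✓; |SA| = 26.60 ✓; ∠SAU = 94.40° ✓; |AU| = 13.00 ✓; ∠(AU, UD) = 90.00° ✓; |UD| = 21.30 ✓; ∠(UD, DJ) = 90.00° ✓; |DJ| = 16.30 ✓; ∠DJK = 114.4° ✓; |JK| = 13.50 ✓; ∠JKW = 48.60° ✓; |KW| = 33.40 ✗.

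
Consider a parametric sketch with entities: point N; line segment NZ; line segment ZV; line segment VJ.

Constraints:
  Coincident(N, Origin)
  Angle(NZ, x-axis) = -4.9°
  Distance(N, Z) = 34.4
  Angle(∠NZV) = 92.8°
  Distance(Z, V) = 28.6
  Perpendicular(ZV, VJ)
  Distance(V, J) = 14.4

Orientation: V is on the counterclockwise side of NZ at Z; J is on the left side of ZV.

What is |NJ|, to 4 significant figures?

36.27

N is at the origin; NZ runs at -4.9° with length 34.4, so Z = 34.4·(cos -4.9°, sin -4.9°) = (34.27, -2.938). ∠NZV = 92.8°, so ZV runs at -4.9° + (180° − 92.8°) = 82.30° from the x-axis; with |ZV| = 28.6, V = Z + 28.6·(cos 82.30°, sin 82.30°) = (38.11, 25.40). ZV is perpendicular to VJ; with |VJ| = 14.4 on the left of ZV, J = V + 14.4·(-0.9910, 0.1340) = (23.84, 27.33). Then |NJ| = |J − N| = 36.27.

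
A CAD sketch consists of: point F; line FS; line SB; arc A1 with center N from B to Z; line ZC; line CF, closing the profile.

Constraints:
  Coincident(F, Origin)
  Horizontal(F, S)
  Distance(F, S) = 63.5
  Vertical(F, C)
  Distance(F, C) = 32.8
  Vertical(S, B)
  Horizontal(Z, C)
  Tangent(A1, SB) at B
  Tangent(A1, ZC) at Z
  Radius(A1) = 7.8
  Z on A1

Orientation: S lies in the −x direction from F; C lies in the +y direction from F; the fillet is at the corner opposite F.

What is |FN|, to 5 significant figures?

61.053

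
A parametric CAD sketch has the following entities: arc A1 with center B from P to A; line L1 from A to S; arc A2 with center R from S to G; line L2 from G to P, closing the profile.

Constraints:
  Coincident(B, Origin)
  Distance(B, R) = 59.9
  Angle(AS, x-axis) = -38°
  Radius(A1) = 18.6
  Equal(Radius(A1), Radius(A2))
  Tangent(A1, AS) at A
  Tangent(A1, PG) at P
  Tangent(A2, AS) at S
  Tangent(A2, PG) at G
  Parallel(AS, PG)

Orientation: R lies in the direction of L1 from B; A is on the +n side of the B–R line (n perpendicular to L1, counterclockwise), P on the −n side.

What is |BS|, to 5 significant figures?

62.721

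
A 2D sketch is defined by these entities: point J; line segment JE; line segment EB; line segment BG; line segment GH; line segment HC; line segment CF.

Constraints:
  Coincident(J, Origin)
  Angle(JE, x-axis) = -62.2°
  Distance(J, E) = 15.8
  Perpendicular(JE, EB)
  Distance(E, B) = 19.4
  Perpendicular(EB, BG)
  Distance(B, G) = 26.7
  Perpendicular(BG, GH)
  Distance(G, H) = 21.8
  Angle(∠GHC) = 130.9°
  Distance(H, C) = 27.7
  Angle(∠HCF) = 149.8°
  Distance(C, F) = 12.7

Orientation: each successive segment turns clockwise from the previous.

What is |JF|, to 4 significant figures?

32.11

∠GHC = 130.9° gives HC at -21.30° from the x-axis; with |HC| = 27.7, C = (22.85, 0.6992). ∠HCF = 149.8° gives CF at -51.50° from the x-axis; with |CF| = 12.7, F = (30.75, -9.240). Then |JF| = |F − J| = 32.11.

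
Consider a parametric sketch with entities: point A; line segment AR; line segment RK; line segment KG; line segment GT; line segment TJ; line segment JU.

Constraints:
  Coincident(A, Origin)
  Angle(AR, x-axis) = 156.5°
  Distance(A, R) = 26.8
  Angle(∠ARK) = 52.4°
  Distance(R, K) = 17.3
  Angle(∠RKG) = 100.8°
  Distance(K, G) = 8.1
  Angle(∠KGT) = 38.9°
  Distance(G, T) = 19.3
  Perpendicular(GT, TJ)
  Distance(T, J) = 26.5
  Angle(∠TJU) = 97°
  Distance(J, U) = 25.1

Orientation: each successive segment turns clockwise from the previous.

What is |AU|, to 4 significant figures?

41.29

GT is perpendicular to TJ, so TJ runs at 78.60°; with |TJ| = 26.5, J = (-17.94, 42.61). ∠TJU = 97.0° gives JU at -4.400° from the x-axis; with |JU| = 25.1, U = (7.087, 40.68). Then |AU| = |U − A| = 41.29.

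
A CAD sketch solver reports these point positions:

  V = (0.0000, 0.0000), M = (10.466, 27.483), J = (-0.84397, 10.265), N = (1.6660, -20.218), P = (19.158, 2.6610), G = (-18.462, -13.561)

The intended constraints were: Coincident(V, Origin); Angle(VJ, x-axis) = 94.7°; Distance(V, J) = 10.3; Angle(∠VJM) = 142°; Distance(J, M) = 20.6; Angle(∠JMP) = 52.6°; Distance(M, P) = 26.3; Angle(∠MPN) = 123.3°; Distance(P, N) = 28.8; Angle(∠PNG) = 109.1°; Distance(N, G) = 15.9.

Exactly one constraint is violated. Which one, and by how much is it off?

Distance(N, G) = 15.9 — off by 5.30.

V = (0.00, 0.00) ✓; VJ at 94.70° ✓; |VJ| = 10.30 ✓; ∠VJM = 142.0° ✓; |JM| = 20.60 ✓; ∠JMP = 52.60° ✓; |MP| = 26.30 ✓; ∠MPN = 123.3° ✓; |PN| = 28.80 ✓; ∠PNG = 109.1° ✓; |NG| = 21.20 ✗.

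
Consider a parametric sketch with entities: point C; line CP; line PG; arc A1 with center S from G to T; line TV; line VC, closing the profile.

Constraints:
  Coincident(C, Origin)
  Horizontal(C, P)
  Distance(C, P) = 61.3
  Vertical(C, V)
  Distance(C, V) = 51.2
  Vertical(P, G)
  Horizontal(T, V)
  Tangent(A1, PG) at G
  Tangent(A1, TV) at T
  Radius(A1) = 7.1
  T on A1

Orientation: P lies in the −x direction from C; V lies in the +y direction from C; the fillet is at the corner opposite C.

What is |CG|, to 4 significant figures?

75.51

C is at the origin; CP is horizontal with |CP| = 61.3 and P on the −x side, so P = (-61.30, 0.000). C and V share the same x with |CV| = 51.2 and V on the +y side, so V = (0.000, 51.20). The virtual corner opposite C is at (-61.30, 51.20). Since A1 is tangent to PG there, SG ⟂ PG and since A1 is tangent to TV there, ST ⟂ TV, with radius 7.1, so the center S sits 7.1 in from both sides at S = (-54.20, 44.10). That places the tangent points at G = (-61.30, 44.10) on PG and T = (-54.20, 51.20) on TV. Then |CG| = |G − C| = 75.51.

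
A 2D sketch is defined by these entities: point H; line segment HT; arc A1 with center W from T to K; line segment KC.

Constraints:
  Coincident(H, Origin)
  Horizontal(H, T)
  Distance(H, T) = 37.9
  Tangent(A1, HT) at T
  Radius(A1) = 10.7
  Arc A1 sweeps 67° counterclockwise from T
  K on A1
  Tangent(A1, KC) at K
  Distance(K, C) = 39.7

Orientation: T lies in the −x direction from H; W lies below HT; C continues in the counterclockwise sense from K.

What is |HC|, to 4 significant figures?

76.53

H is at the origin; HT is horizontal with |HT| = 37.9 and T on the −x side, so T = (-37.90, 0.000). Tangency of A1 to HT means the radius WT is perpendicular to HT, so W = T + (0, -10.7) = (-37.90, -10.70). On A1, T sits at bearing 90° from W; a 67° counterclockwise sweep puts K at bearing 157°, so K = W + 10.7·(cos 157°, sin 157°) = (-47.75, -6.519). Tangency of A1 to KC means the radius WK is perpendicular to KC, so KC runs along (−sin 157°, cos 157°); with |KC| = 39.7, C = (-63.26, -43.06). Then |HC| = |C − H| = 76.53.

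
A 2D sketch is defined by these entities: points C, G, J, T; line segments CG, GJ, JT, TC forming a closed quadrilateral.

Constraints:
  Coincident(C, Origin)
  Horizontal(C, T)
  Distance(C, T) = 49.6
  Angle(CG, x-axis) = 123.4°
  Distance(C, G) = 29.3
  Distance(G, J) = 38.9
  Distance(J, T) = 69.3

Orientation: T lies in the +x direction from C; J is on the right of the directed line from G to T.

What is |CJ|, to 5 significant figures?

23.191

Checks: |GJ| = 38.90 ✓; |JT| = 69.30 ✓.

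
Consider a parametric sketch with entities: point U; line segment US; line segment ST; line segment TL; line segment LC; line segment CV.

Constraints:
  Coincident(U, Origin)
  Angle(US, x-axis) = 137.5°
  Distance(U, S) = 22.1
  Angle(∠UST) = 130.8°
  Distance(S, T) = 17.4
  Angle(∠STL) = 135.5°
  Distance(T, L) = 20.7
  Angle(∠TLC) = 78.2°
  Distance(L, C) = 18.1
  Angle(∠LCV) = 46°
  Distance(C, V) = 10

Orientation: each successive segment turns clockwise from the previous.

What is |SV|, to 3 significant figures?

23.9

U is at the origin; US runs at 137.5° with length 22.1, so S = (-16.3, 14.9). ∠UST = 130.8° gives ST at 88.3° from the x-axis; with |ST| = 17.4, T = (-15.8, 32.3). ∠STL = 135.5° gives TL at 43.8° from the x-axis; with |TL| = 20.7, L = (-0.837, 46.7). ∠TLC = 78.2° gives LC at -58.0° from the x-axis; with |LC| = 18.1, C = (8.75, 31.3). ∠LCV = 46.0° gives CV at 168° from the x-axis; with |CV| = 10.0, V = (-1.03, 33.4). Then |SV| = |V − S| = 23.9.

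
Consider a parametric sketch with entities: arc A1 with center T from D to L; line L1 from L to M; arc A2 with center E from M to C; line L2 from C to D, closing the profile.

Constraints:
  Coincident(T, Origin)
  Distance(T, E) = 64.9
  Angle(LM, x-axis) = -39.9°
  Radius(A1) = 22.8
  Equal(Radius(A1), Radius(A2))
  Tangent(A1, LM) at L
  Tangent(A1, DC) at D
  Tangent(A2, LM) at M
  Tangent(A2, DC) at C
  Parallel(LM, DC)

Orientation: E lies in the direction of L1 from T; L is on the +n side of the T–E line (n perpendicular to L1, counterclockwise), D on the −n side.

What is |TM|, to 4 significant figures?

68.79

The slot axis is L1's direction at -39.9°, so u = (cos -39.9°, sin -39.9°) = (0.7672, -0.6414) and n = (−sin -39.9°, cos -39.9°) = (0.6414, 0.7672). T is at the origin and E lies 64.9 along u from T, so E = 64.9·u = (49.79, -41.63). Tangency of A1 to both parallel lines with radius 22.8 puts L and D at T ± 22.8·n: L = (14.63, 17.49), D = (-14.63, -17.49). Equal radii place M and C the same way about E: M = E + 22.8·n = (64.41, -24.14), C = E − 22.8·n = (35.16, -59.12). Then |TM| = |M − T| = 68.79.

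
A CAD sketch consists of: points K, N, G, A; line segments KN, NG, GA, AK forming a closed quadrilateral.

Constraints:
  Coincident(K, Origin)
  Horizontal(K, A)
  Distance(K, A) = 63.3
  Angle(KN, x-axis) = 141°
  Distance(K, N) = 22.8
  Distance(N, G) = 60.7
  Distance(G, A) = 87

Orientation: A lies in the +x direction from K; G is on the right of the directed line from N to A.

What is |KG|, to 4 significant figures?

47.14

Checks: |NG| = 60.70 ✓; |GA| = 87.00 ✓.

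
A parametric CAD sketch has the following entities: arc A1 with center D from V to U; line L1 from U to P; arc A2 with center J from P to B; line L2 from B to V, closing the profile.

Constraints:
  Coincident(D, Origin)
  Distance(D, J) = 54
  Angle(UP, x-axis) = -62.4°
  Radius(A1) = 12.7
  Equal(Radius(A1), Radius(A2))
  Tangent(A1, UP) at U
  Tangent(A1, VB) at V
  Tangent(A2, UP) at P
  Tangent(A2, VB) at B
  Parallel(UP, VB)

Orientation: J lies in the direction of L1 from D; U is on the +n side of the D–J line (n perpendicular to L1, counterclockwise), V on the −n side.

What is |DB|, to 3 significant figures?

55.5

The slot axis is L1's direction at -62.4°, so u = (cos -62.4°, sin -62.4°) = (0.463, -0.886) and n = (−sin -62.4°, cos -62.4°) = (0.886, 0.463). D is at the origin and J lies 54.0 along u from D, so J = 54.0·u = (25.0, -47.9). Tangency of A1 to both parallel lines with radius 12.7 puts U and V at D ± 12.7·n: U = (11.3, 5.88), V = (-11.3, -5.88). Equal radii place P and B the same way about J: P = J + 12.7·n = (36.3, -42.0), B = J − 12.7·n = (13.8, -53.7). Then |DB| = |B − D| = 55.5.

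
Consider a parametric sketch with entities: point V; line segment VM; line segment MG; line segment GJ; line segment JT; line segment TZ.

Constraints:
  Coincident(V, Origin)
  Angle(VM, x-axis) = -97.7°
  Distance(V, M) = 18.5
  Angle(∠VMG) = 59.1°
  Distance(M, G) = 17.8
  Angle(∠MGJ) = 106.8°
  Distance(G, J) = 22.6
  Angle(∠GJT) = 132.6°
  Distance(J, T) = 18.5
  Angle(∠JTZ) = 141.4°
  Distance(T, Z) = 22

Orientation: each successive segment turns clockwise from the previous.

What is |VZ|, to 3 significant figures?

33.2

V is at the origin; VM runs at -97.7° with length 18.5, so M = (-2.48, -18.3). ∠VMG = 59.1° gives MG at 141° from the x-axis; with |MG| = 17.8, G = (-16.4, -7.23). ∠MGJ = 106.8° gives GJ at 68.2° from the x-axis; with |GJ| = 22.6, J = (-8.00, 13.8). ∠GJT = 132.6° gives JT at 20.8° from the x-axis; with |JT| = 18.5, T = (9.30, 20.3). ∠JTZ = 141.4° gives TZ at -17.8° from the x-axis; with |TZ| = 22.0, Z = (30.2, 13.6). Then |VZ| = |Z − V| = 33.2.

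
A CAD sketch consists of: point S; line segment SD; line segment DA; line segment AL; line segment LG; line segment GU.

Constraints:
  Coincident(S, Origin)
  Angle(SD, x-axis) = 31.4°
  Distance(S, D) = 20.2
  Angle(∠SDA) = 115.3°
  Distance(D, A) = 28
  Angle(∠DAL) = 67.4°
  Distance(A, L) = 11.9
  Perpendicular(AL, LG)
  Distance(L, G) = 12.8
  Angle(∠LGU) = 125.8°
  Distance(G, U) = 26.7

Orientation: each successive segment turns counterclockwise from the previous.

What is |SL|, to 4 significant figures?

32.87

S is at the origin; SD runs at 31.4° with length 20.2, so D = (17.24, 10.52). ∠SDA = 115.3° gives DA at 96.10° from the x-axis; with |DA| = 28.0, A = (14.27, 38.37). ∠DAL = 67.4° gives AL at -151.3° from the x-axis; with |AL| = 11.9, L = (3.828, 32.65). Then |SL| = |L − S| = 32.87.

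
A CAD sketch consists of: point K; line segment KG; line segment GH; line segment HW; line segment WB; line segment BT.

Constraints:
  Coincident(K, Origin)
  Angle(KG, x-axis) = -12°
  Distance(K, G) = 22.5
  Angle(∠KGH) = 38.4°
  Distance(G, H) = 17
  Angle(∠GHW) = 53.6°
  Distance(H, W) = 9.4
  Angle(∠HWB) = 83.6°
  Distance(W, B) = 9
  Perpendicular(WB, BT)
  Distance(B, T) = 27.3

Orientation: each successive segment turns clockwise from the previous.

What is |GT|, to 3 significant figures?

29.9

∠HWB = 83.6° gives WB at -16.4° from the x-axis; with |WB| = 9.0, B = (17.0, -5.52). WB ⟂ BT, so BT runs at -106°; with |BT| = 27.3, T = (9.34, -31.7). Then |GT| = |T − G| = 29.9.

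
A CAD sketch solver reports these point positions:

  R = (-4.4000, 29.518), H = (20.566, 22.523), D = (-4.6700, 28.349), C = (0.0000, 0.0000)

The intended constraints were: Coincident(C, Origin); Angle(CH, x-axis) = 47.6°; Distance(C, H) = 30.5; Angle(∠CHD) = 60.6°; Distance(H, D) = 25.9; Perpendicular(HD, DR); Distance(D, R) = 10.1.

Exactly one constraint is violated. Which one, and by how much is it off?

Distance(D, R) = 10.1 — off by 8.90.

C = (0.00, 0.00) ✓; CH at 47.60° ✓; |CH| = 30.50 ✓; ∠CHD = 60.60° ✓; |HD| = 25.90 ✓; ∠(HD, DR) = 90.01° ✓; |DR| = 1.200 ✗.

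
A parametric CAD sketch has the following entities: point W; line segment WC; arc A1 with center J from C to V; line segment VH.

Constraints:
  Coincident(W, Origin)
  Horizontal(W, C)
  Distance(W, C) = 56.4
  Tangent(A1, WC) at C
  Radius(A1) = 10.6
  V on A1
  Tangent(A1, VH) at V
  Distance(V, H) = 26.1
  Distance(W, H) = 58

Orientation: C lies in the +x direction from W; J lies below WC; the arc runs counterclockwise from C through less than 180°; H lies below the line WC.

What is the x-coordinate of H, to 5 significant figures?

45.138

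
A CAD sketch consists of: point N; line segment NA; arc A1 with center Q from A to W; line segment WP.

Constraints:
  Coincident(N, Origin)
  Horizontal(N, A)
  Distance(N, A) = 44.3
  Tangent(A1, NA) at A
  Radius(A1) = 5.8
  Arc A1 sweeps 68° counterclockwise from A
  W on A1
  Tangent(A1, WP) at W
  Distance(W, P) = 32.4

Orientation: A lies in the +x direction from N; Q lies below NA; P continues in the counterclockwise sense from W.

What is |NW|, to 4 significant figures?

39.09

The tangent condition forces QA to be normal to NA, so Q = A + (0, -5.8) = (44.30, -5.800). On A1, A sits at bearing 90° from Q; a 68° counterclockwise sweep puts W at bearing 158°, so W = Q + 5.8·(cos 158°, sin 158°) = (38.92, -3.627). Then |NW| = |W − N| = 39.09.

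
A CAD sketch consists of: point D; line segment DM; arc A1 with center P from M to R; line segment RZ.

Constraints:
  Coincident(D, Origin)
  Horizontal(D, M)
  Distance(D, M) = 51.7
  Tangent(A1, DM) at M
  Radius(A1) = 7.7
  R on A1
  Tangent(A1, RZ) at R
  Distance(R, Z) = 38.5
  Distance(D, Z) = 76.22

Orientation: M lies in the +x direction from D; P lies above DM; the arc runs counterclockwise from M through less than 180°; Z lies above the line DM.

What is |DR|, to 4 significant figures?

59.85

Checks: |PM| = 7.700 ✓; |PR| = 7.700 ✓; ∠(PR, RZ) = 90.00° ✓; |RZ| = 38.50 ✓; |DZ| = 76.22 ✓.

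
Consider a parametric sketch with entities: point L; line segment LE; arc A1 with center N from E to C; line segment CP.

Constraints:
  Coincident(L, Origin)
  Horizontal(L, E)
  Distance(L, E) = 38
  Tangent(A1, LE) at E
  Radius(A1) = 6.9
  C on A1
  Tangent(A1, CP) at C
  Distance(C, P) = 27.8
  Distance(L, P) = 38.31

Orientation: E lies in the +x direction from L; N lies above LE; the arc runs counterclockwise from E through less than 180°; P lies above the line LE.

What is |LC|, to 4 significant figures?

44.37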